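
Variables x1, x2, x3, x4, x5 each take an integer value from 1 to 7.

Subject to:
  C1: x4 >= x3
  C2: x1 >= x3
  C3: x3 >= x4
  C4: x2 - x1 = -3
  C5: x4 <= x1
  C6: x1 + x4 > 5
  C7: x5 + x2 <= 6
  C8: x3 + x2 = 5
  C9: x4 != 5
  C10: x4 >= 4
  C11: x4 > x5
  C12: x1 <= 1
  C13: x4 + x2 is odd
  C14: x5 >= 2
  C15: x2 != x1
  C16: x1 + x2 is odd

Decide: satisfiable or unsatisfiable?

Unsatisfiable

From constraints 3 and 10: x3 ≥ x4 and x4 ≥ 4, so x3 ≥ 4. From constraints 2 and 12: x3 ≤ x1 and x1 ≤ 1, so x3 ≤ 1. But 1 < 4, so no value of x3 works.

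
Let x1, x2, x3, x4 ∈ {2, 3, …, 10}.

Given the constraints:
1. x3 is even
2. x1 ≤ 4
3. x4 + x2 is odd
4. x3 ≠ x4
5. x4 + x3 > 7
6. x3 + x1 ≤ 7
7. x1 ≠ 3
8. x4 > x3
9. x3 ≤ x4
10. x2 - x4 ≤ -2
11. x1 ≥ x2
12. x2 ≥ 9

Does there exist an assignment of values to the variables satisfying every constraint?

Unsatisfiable

From constraint 12: x2 ≥ 9. From constraints 2 and 11: x2 ≤ x1 and x1 ≤ 4, so x2 ≤ 4. But 4 < 9, so no value of x2 works.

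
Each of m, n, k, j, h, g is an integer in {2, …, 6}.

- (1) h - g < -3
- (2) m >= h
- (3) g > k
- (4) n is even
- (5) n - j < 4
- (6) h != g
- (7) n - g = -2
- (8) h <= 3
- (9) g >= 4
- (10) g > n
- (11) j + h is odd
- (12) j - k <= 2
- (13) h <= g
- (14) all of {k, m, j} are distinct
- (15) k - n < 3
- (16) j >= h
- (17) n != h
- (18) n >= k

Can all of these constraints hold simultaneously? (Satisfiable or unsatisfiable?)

Satisfiable

Take m = 6, n = 4, k = 4, j = 3, h = 2, g = 6. Then constraint 1: h - g = -4; constraint 5: n - j = 1; constraint 7: n - g = -2, and every other listed constraint is also met.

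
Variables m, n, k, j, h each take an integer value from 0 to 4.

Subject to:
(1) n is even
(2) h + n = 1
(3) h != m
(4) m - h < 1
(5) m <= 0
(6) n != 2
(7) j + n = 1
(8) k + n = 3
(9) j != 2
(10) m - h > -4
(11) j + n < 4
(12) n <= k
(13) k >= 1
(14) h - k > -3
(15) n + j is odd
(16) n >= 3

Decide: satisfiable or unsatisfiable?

From constraint 13: k ≥ 1. From constraint 16: n ≥ 3. Hence k + n ≥ 4. But constraint 8 requires k + n = 3, and 3 < 4. Contradiction.

Unsatisfiable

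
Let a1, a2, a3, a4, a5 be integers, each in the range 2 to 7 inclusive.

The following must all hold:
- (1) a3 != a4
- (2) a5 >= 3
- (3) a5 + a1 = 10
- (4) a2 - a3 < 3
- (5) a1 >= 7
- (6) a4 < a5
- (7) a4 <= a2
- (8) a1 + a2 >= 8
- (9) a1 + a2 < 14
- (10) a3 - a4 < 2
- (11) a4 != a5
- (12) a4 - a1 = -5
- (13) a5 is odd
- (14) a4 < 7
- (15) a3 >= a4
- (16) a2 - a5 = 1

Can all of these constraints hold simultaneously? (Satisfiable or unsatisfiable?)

One satisfying assignment is a1 = 7, a2 = 4, a3 = 3, a4 = 2, a5 = 3.
For the less obvious constraints — constraint 3: a5 + a1 = 10; constraint 4: a2 - a3 = 1 — and the others hold by inspection.

Satisfiable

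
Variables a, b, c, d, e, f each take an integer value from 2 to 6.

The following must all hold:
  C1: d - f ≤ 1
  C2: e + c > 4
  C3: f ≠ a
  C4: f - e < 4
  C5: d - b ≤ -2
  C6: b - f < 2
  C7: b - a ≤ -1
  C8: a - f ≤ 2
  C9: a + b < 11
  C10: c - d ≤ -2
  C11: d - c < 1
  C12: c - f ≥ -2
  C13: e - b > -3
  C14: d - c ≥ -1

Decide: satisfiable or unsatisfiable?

Constraints 5, 7, 8, 10, and 12 give f − a ≥ -2, a − b ≥ 1, b − d ≥ 2, d − c ≥ 2, c − f ≥ -2.
Adding all 5 inequalities: the left sides telescope to 0, and the right sides sum to (-2) + 1 + 2 + 2 + (-2) = 1. So 0 ≥ 1, which is false.

Unsatisfiable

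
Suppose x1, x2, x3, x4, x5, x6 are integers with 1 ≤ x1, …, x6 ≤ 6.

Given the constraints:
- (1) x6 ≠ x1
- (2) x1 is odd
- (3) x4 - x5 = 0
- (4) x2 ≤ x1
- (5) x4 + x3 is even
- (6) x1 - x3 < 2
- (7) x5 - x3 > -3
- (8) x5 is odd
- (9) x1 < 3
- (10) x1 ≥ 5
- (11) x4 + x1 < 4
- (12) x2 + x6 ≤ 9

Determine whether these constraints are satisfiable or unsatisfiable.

Unsatisfiable

From constraint 10: x1 ≥ 5. From constraint 9: x1 ≤ 2. But 2 < 5, so no value of x1 works.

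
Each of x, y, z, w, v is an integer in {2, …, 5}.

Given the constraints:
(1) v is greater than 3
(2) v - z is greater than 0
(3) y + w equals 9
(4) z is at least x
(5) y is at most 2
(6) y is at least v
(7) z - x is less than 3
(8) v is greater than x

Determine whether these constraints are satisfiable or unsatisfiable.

From constraint 1: v ≥ 4. From constraints 5 and 6: v ≤ y and y ≤ 2, so v ≤ 2. But 2 < 4, so no value of v works.

Unsatisfiable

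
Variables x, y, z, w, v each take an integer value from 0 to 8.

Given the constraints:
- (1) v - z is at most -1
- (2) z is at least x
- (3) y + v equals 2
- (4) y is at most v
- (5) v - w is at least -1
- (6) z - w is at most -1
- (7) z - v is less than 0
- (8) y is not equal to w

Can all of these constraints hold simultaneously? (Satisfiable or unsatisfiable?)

Constraints 1, 5, and 6 give w − z ≥ 1, z − v ≥ 1, v − w ≥ -1.
Adding all 3 inequalities: the left sides telescope to 0, and the right sides sum to 1 + 1 + (-1) = 1. So 0 ≥ 1, which is false.

Unsatisfiable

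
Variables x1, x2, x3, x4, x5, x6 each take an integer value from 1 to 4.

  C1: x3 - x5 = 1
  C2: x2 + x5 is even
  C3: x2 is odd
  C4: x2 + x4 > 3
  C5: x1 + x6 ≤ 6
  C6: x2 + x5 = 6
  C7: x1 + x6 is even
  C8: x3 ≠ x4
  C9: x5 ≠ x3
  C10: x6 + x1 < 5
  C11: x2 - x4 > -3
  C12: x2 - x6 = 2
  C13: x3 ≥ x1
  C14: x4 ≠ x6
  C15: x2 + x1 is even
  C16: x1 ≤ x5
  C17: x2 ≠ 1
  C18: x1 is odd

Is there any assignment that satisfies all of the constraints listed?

Satisfiable

One satisfying assignment is x1 = 3, x2 = 3, x3 = 4, x4 = 3, x5 = 3, x6 = 1.
For the less obvious constraints — constraint 1: x3 - x5 = 1; constraint 4: x2 + x4 = 6 — and the others hold by inspection.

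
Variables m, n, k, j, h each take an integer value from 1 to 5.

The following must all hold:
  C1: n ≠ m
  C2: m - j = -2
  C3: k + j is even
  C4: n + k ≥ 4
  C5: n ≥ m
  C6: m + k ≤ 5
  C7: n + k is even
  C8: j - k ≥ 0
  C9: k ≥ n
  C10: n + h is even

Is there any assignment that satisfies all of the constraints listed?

Setting (m, n, k, j, h) = (1, 3, 3, 3, 1) satisfies everything: constraint 2: m - j = -2; constraint 4: n + k = 6; constraint 6: m + k = 4, and the others follow.

Satisfiable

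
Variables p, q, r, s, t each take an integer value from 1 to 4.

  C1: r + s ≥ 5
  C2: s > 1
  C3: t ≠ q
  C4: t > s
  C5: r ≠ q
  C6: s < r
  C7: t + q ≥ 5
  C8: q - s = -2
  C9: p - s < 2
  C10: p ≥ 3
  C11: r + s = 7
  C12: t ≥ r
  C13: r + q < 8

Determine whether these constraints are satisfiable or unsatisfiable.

Try p = 3, q = 1, r = 4, s = 3, t = 4.
Check constraint 1: r + s = 7; constraint 7: t + q = 5. The remaining constraints are straightforward to verify.

Satisfiable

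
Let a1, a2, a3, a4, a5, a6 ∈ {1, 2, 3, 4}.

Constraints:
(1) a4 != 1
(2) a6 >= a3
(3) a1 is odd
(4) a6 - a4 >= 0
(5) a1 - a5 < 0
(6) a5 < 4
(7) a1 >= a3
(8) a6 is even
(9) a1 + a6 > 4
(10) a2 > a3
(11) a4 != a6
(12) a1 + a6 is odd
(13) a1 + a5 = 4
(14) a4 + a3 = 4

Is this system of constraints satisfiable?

Satisfiable

One satisfying assignment is a1 = 1, a2 = 4, a3 = 1, a4 = 3, a5 = 3, a6 = 4.
For the less obvious constraints — constraint 4: a6 - a4 = 1; constraint 5: a1 - a5 = -2 — and the others hold by inspection.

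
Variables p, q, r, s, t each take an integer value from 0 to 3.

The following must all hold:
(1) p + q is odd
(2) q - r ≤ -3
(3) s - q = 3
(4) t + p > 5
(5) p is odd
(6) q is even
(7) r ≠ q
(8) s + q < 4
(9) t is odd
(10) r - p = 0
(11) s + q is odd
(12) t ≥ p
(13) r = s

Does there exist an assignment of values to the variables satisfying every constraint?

Satisfiable

The assignment p = 3, q = 0, r = 3, s = 3, t = 3 works:
  constraint 2 holds since q - r = -3.
  constraint 3 holds since s - q = 3.
The rest check out directly.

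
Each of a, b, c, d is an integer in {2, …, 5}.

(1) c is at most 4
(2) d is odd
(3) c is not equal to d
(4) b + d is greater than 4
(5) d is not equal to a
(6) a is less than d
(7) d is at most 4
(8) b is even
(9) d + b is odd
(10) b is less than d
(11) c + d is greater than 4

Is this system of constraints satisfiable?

Take a = 2, b = 2, c = 4, d = 3. Then constraint 4: b + d = 5; constraint 11: c + d = 7, and every other listed constraint is also met.

Satisfiable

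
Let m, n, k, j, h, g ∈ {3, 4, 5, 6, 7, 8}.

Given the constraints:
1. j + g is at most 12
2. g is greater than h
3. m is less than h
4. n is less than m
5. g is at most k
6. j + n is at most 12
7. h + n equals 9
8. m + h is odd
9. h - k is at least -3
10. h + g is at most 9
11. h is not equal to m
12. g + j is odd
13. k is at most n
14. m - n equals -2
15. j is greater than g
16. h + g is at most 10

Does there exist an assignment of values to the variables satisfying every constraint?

Constraints 2, 3, 4, 5, and 13 give k ≤ n, n < m, m < h, h < g, g ≤ k. Chaining: k ≤ n < m < h < g ≤ k, which forces k < k — impossible.

Unsatisfiable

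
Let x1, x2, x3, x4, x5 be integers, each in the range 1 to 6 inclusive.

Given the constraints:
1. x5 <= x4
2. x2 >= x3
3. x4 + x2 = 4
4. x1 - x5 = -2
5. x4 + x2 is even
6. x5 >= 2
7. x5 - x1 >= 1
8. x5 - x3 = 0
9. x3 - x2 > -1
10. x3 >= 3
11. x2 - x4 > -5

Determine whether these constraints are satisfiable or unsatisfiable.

Unsatisfiable

From constraints 1 and 6: x4 ≥ x5 ≥ 2. From constraints 2 and 10: x2 ≥ x3 ≥ 3. Hence x4 + x2 ≥ 5. But constraint 3 requires x4 + x2 = 4, and 4 < 5. Contradiction.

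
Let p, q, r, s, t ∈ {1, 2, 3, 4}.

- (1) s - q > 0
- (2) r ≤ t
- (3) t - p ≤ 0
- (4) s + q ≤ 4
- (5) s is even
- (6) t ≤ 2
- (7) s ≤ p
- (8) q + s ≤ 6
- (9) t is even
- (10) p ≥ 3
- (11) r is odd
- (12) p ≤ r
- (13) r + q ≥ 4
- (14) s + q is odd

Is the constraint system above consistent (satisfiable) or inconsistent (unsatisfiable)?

Unsatisfiable

From constraints 10 and 12: r ≥ p and p ≥ 3, so r ≥ 3. From constraints 2 and 6: r ≤ t and t ≤ 2, so r ≤ 2. But 2 < 3, so no value of r works.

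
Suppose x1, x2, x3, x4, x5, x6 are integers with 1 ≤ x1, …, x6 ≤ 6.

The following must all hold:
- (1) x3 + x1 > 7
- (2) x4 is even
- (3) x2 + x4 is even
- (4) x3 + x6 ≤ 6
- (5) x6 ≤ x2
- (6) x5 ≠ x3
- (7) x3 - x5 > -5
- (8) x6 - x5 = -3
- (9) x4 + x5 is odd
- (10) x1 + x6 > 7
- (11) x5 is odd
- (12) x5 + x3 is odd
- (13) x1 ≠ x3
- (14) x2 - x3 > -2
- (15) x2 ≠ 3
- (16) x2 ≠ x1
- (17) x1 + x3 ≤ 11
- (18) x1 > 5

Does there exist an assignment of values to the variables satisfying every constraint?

Try x1 = 6, x2 = 2, x3 = 2, x4 = 2, x5 = 5, x6 = 2.
Check constraint 1: x3 + x1 = 8; constraint 4: x3 + x6 = 4; constraint 7: x3 - x5 = -3. The remaining constraints are straightforward to verify.

Satisfiable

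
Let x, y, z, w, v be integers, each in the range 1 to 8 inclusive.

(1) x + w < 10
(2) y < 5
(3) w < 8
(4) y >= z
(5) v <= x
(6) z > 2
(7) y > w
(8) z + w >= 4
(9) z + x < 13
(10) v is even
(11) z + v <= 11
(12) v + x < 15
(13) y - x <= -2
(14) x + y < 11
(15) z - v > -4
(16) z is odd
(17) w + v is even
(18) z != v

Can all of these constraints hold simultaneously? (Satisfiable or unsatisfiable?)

Satisfiable

The assignment x = 7, y = 3, z = 3, w = 2, v = 6 works:
  constraint 1 holds since x + w = 9.
  constraint 8 holds since z + w = 5.
  constraint 9 holds since z + x = 10.
The rest check out directly.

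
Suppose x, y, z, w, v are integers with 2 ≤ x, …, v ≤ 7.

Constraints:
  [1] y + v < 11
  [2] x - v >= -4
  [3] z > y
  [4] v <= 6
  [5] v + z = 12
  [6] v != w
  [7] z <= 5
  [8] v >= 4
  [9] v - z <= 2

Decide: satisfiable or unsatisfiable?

Unsatisfiable

From constraint 4: v ≤ 6. From constraint 7: z ≤ 5. Hence v + z ≤ 11. But constraint 5 requires v + z = 12, and 12 > 11. Contradiction.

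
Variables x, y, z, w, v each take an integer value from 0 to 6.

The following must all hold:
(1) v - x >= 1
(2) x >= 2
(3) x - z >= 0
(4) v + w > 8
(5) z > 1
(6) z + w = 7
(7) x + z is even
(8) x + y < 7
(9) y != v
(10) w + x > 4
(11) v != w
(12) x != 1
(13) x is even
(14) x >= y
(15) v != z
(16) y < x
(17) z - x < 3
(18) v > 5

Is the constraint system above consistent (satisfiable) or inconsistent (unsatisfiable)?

Satisfiable

Setting (x, y, z, w, v) = (4, 2, 4, 3, 6) satisfies everything: constraint 1: v - x = 2; constraint 3: x - z = 0; constraint 4: v + w = 9, and the others follow.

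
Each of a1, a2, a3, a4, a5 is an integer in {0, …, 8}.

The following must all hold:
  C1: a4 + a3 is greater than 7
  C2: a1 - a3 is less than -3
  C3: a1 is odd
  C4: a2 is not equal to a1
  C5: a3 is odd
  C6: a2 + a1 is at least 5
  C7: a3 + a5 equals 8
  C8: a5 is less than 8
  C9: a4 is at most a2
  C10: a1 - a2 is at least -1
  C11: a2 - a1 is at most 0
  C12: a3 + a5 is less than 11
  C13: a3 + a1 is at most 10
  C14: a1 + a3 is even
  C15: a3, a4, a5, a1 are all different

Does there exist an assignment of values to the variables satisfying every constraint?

Try a1 = 3, a2 = 2, a3 = 7, a4 = 2, a5 = 1.
Check constraint 1: a4 + a3 = 9; constraint 2: a1 - a3 = -4. The remaining constraints are straightforward to verify.

Satisfiable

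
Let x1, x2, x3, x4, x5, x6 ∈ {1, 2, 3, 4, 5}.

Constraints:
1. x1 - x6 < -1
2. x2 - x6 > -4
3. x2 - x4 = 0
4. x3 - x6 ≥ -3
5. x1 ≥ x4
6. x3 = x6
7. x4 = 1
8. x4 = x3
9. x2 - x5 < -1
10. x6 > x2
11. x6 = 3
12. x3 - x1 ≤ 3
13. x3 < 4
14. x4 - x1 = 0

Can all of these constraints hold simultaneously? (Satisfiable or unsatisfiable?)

Constraint 7 fixes x4 = 1 and constraint 11 fixes x6 = 3. Constraints 6 and 8 give x4 = x3 = x6, so x4 = x6. But 1 ≠ 3 — contradiction.

Unsatisfiable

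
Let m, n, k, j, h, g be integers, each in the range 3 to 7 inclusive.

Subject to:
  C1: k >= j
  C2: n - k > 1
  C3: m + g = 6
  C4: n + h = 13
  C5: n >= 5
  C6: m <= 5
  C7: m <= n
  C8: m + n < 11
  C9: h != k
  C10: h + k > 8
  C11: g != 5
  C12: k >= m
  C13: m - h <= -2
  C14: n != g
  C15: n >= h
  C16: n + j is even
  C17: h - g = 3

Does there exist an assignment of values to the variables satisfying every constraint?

Take m = 3, n = 7, k = 5, j = 3, h = 6, g = 3. Then constraint 2: n - k = 2; constraint 3: m + g = 6, and every other listed constraint is also met.

Satisfiable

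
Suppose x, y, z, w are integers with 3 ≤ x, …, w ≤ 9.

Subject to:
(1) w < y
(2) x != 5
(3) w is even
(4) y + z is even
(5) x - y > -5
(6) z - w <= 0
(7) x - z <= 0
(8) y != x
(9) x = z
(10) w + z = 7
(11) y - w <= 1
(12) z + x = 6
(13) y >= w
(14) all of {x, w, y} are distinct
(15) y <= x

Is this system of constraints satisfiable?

Constraints 1, 6, 7, and 15 give z ≤ w, w < y, y ≤ x, x ≤ z. Chaining: z ≤ w < y ≤ x ≤ z, which forces z < z — impossible.

Unsatisfiable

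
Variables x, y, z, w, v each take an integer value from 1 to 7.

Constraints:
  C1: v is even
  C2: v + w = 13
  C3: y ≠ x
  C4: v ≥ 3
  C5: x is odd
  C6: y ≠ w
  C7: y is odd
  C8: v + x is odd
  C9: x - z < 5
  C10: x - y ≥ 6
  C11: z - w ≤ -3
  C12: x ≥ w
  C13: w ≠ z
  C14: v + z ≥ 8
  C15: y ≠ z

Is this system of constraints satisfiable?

Try x = 7, y = 1, z = 4, w = 7, v = 6.
Check constraint 2: v + w = 13; constraint 9: x - z = 3; constraint 10: x - y = 6. The remaining constraints are straightforward to verify.

Satisfiable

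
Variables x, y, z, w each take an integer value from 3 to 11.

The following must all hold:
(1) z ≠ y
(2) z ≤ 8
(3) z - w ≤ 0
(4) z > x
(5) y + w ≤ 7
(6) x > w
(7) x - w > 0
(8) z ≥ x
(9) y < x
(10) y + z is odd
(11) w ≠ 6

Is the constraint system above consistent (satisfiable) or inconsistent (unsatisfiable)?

Unsatisfiable

Constraints 3, 4, and 7 give z ≤ w, w < x, x < z. Chaining: z ≤ w < x < z, which forces z < z — impossible.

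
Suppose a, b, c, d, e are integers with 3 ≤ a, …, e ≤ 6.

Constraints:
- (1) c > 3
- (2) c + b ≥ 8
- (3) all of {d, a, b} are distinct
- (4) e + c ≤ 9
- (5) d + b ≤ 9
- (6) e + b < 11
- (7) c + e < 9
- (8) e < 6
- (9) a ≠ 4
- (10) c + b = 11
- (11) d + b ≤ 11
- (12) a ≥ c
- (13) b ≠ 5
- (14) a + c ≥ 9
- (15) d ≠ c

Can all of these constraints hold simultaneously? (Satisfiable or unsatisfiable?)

The assignment a = 5, b = 6, c = 5, d = 3, e = 3 works:
  constraint 2 holds since c + b = 11.
  constraint 4 holds since e + c = 8.
  constraint 5 holds since d + b = 9.
The rest check out directly.

Satisfiable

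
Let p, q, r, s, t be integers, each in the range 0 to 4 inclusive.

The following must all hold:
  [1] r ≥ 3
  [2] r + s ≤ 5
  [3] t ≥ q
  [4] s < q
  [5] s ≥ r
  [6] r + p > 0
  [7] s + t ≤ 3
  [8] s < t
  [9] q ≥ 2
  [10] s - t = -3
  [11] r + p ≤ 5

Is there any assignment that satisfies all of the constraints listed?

Unsatisfiable

From constraints 1 and 5: s ≥ r ≥ 3. From constraints 3 and 9: t ≥ q ≥ 2. Hence s + t ≥ 5. But constraint 7 requires s + t ≤ 3, and 3 < 5. Contradiction.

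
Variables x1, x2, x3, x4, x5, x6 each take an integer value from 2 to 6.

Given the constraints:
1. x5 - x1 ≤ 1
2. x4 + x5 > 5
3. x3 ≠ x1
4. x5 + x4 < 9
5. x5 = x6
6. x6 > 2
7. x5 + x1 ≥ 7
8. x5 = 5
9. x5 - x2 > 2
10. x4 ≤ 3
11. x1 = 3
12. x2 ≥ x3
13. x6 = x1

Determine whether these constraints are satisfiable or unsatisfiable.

Unsatisfiable

Constraint 8 fixes x5 = 5 and constraint 11 fixes x1 = 3. Constraints 5 and 13 give x5 = x6 = x1, so x5 = x1. But 5 ≠ 3 — contradiction.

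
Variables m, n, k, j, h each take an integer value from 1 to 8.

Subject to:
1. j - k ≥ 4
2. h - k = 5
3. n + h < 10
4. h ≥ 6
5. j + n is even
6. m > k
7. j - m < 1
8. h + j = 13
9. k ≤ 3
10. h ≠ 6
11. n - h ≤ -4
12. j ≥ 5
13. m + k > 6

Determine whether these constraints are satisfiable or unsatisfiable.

Try m = 6, n = 2, k = 2, j = 6, h = 7.
Check constraint 1: j - k = 4; constraint 2: h - k = 5. The remaining constraints are straightforward to verify.

Satisfiable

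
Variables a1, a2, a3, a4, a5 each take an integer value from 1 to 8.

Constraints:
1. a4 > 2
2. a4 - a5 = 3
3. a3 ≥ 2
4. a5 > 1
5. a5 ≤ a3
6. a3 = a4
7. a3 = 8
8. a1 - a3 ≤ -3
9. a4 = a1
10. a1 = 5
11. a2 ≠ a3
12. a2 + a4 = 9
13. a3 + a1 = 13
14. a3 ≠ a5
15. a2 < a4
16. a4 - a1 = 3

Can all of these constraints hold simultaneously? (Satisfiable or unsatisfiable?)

Constraint 7 fixes a3 = 8 and constraint 10 fixes a1 = 5. Constraints 6 and 9 give a3 = a4 = a1, so a3 = a1. But 8 ≠ 5 — contradiction.

Unsatisfiable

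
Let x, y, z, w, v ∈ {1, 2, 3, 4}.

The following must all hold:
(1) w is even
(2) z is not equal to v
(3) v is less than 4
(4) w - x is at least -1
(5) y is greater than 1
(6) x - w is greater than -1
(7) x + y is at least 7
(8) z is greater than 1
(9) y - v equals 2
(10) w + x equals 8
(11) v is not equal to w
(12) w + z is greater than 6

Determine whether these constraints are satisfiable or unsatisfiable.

Try x = 4, y = 4, z = 4, w = 4, v = 2.
Check constraint 4: w - x = 0; constraint 6: x - w = 0; constraint 7: x + y = 8. The remaining constraints are straightforward to verify.

Satisfiable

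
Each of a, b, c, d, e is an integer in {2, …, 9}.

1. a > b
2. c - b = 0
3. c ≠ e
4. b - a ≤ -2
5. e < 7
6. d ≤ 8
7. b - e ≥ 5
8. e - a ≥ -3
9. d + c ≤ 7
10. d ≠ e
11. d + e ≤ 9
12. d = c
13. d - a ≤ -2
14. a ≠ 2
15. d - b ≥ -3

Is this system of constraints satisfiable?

Constraints 7, 8, 13, and 15 give a − d ≥ 2, d − b ≥ -3, b − e ≥ 5, e − a ≥ -3.
Adding all 4 inequalities: the left sides telescope to 0, and the right sides sum to 2 + (-3) + 5 + (-3) = 1. So 0 ≥ 1, which is false.

Unsatisfiable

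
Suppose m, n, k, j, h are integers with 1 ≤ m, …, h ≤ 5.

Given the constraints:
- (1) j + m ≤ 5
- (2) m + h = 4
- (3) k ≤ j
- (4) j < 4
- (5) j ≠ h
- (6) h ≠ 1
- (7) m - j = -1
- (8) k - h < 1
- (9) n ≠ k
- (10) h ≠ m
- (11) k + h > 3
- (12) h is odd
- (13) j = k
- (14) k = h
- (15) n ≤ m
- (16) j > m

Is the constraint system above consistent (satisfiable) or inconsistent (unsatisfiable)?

From constraints 13 and 14, j = k = h, so j = h. But constraint 5 says j ≠ h. Contradiction.

Unsatisfiable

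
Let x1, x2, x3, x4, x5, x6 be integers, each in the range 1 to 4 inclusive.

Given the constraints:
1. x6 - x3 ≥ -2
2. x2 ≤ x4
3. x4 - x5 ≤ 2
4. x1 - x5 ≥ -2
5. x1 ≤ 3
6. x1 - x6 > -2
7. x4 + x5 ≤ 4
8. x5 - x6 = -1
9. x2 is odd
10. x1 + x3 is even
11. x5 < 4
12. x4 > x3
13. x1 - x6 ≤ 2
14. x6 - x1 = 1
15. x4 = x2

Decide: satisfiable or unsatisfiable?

Satisfiable

Take x1 = 1, x2 = 3, x3 = 1, x4 = 3, x5 = 1, x6 = 2. Then constraint 1: x6 - x3 = 1; constraint 3: x4 - x5 = 2, and every other listed constraint is also met.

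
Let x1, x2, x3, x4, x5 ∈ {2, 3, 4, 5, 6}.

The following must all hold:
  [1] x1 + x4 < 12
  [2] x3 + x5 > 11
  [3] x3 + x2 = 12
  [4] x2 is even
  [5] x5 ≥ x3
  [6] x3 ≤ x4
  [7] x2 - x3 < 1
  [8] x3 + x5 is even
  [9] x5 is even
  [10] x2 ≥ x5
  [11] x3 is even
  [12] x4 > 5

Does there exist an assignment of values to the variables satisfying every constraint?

Satisfiable

The assignment x1 = 4, x2 = 6, x3 = 6, x4 = 6, x5 = 6 works:
  constraint 1 holds since x1 + x4 = 10.
  constraint 2 holds since x3 + x5 = 12.
  constraint 3 holds since x3 + x2 = 12.
The rest check out directly.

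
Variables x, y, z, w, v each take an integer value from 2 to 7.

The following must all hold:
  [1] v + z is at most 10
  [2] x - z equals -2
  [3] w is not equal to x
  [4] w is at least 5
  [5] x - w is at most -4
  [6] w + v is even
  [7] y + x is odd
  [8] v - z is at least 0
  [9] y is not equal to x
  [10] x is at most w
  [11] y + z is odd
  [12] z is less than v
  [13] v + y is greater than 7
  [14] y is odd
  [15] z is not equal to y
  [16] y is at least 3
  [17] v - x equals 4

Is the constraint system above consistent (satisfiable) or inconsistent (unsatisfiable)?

Take x = 2, y = 3, z = 4, w = 6, v = 6. Then constraint 1: v + z = 10; constraint 2: x - z = -2, and every other listed constraint is also met.

Satisfiable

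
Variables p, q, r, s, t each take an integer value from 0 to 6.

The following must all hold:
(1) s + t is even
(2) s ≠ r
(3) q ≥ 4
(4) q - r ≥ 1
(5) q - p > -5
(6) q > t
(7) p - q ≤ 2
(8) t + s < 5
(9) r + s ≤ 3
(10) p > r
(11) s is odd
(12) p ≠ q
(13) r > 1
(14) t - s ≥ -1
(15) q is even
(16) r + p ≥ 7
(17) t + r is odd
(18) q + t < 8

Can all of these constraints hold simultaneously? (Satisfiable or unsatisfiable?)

Satisfiable

Setting (p, q, r, s, t) = (6, 4, 2, 1, 3) satisfies everything: constraint 4: q - r = 2; constraint 5: q - p = -2; constraint 7: p - q = 2, and the others follow.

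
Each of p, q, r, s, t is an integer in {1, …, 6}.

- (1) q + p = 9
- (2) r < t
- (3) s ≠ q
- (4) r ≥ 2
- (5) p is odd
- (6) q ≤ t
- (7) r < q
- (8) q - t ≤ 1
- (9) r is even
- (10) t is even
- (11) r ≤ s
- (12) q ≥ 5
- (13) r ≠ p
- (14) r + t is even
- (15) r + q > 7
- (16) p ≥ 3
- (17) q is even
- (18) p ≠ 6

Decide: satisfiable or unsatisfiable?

One satisfying assignment is p = 3, q = 6, r = 2, s = 2, t = 6.
For the less obvious constraints — constraint 1: q + p = 9; constraint 8: q - t = 0 — and the others hold by inspection.

Satisfiable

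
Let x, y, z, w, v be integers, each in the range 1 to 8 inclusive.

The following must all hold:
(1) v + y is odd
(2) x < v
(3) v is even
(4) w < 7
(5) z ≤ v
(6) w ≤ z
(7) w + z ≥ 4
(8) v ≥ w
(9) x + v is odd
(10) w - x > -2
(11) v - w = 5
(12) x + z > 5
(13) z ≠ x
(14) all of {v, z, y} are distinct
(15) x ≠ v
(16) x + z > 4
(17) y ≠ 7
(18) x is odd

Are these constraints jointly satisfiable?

Satisfiable

Setting (x, y, z, w, v) = (3, 1, 4, 3, 8) satisfies everything: constraint 7: w + z = 7; constraint 10: w - x = 0, and the others follow.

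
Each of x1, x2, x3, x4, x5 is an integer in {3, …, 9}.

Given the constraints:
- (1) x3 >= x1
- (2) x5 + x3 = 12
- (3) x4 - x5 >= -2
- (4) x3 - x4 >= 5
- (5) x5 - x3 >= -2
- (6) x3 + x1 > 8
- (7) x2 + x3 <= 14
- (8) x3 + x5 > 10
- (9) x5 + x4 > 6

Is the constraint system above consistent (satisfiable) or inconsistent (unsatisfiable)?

Unsatisfiable

Constraints 3, 4, and 5 give x5 − x3 ≥ -2, x3 − x4 ≥ 5, x4 − x5 ≥ -2.
Adding all 3 inequalities: the left sides telescope to 0, and the right sides sum to (-2) + 5 + (-2) = 1. So 0 ≥ 1, which is false.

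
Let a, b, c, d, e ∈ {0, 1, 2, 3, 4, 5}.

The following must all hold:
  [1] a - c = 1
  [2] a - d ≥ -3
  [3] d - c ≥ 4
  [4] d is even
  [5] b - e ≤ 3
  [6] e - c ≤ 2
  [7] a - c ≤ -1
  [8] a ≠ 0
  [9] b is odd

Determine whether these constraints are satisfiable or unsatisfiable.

Unsatisfiable

Constraints 2, 3, and 7 give a − d ≥ -3, d − c ≥ 4, c − a ≥ 1.
Adding all 3 inequalities: the left sides telescope to 0, and the right sides sum to (-3) + 4 + 1 = 2. So 0 ≥ 2, which is false.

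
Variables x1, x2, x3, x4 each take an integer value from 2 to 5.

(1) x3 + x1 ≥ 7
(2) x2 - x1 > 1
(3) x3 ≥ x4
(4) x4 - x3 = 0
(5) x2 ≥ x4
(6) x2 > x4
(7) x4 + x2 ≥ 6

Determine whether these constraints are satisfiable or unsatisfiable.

Satisfiable

Try x1 = 3, x2 = 5, x3 = 4, x4 = 4.
Check constraint 1: x3 + x1 = 7; constraint 2: x2 - x1 = 2; constraint 4: x4 - x3 = 0. The remaining constraints are straightforward to verify.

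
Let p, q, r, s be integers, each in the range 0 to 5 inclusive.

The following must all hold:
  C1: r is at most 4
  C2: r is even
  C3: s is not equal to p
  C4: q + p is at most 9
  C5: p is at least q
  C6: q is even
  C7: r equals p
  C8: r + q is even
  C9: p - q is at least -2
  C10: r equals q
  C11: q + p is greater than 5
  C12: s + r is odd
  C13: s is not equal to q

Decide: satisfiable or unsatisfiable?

Satisfiable

Try p = 4, q = 4, r = 4, s = 3.
Check constraint 4: q + p = 8; constraint 9: p - q = 0; constraint 11: q + p = 8. The remaining constraints are straightforward to verify.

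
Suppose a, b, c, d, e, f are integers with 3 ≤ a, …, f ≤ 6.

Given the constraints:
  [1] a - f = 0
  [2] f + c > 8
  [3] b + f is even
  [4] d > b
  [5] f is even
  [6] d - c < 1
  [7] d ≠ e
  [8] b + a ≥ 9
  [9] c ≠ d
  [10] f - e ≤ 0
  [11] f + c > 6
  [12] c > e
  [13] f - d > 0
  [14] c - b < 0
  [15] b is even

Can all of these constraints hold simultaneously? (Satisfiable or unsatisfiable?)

Unsatisfiable

Constraints 4, 10, 12, 13, and 14 give f ≤ e, e < c, c < b, b < d, d < f. Chaining: f ≤ e < c < b < d < f, which forces f < f — impossible.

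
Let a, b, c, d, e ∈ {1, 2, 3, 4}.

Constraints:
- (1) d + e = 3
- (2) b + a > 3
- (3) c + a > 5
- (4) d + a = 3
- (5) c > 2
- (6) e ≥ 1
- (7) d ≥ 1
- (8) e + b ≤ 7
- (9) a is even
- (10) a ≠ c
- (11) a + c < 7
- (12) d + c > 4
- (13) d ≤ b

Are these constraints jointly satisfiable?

Take a = 2, b = 4, c = 4, d = 1, e = 2. Then constraint 1: d + e = 3; constraint 2: b + a = 6; constraint 3: c + a = 6, and every other listed constraint is also met.

Satisfiable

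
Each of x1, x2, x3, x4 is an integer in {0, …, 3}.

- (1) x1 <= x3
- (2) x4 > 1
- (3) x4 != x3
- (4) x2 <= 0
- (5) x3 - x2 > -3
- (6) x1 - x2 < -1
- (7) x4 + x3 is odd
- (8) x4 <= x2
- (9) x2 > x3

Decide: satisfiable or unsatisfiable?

From constraint 2: x4 ≥ 2. From constraints 4 and 8: x4 ≤ x2 and x2 ≤ 0, so x4 ≤ 0. But 0 < 2, so no value of x4 works.

Unsatisfiable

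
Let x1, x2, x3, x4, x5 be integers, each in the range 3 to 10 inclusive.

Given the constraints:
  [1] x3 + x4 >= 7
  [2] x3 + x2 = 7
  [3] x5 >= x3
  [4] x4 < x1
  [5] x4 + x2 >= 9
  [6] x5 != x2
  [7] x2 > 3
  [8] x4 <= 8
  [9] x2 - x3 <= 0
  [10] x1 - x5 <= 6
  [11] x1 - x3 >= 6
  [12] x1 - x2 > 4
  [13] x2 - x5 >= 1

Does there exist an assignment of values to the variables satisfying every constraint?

Constraints 9, 10, 11, and 13 give x1 − x3 ≥ 6, x3 − x2 ≥ 0, x2 − x5 ≥ 1, x5 − x1 ≥ -6.
Adding all 4 inequalities: the left sides telescope to 0, and the right sides sum to 6 + 0 + 1 + (-6) = 1. So 0 ≥ 1, which is false.

Unsatisfiable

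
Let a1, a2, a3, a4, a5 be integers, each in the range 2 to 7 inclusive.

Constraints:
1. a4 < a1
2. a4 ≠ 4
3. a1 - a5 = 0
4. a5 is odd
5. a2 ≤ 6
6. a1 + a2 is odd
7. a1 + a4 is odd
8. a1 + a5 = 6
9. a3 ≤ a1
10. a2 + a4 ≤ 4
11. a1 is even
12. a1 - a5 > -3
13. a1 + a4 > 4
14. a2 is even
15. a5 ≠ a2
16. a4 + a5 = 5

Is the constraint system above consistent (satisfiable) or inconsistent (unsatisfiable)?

Constraint 11 makes a1 even and constraint 14 makes a2 even, so a1 + a2 must be even. Constraint 6 says a1 + a2 is odd — contradiction.

Unsatisfiable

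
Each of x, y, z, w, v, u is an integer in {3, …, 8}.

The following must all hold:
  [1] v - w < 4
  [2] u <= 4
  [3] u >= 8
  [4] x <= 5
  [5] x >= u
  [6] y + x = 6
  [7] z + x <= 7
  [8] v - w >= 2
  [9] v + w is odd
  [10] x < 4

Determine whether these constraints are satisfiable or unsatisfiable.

From constraints 3 and 5: x ≥ u and u ≥ 8, so x ≥ 8. From constraint 10: x ≤ 3. But 3 < 8, so no value of x works.

Unsatisfiable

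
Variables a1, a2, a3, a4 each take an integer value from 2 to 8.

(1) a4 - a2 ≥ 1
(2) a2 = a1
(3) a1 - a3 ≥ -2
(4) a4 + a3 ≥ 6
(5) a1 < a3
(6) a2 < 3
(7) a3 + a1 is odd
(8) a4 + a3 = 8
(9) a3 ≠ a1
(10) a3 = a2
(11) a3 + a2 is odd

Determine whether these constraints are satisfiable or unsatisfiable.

Unsatisfiable

From constraints 2 and 10, a3 = a2 = a1, so a3 = a1. But constraint 9 says a3 ≠ a1. Contradiction.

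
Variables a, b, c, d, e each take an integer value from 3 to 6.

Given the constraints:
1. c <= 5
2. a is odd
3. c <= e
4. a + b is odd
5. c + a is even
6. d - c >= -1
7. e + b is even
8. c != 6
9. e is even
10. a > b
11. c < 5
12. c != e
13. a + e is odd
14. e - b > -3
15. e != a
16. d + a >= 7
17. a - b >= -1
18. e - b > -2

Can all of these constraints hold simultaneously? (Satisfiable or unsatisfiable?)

Satisfiable

Try a = 5, b = 4, c = 3, d = 4, e = 4.
Check constraint 6: d - c = 1; constraint 14: e - b = 0; constraint 16: d + a = 9. The remaining constraints are straightforward to verify.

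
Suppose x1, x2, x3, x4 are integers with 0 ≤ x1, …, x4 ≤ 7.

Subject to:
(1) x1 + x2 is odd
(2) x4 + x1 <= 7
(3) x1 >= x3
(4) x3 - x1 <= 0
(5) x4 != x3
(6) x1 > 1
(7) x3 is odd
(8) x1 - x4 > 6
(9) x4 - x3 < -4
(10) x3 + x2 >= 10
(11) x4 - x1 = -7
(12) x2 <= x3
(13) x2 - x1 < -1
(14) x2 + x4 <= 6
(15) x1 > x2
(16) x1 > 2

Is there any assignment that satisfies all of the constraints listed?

Take x1 = 7, x2 = 4, x3 = 7, x4 = 0. Then constraint 2: x4 + x1 = 7; constraint 4: x3 - x1 = 0, and every other listed constraint is also met.

Satisfiable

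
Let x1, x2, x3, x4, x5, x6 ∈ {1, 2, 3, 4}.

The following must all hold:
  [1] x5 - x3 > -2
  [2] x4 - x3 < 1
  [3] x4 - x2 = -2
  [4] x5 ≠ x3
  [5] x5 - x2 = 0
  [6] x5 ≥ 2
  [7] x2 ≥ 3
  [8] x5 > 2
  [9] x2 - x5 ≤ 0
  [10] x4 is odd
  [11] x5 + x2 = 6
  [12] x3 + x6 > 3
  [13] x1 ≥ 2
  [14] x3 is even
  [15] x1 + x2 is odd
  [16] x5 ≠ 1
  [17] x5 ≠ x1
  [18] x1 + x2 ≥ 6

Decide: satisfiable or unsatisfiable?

Setting (x1, x2, x3, x4, x5, x6) = (4, 3, 2, 1, 3, 3) satisfies everything: constraint 1: x5 - x3 = 1; constraint 2: x4 - x3 = -1; constraint 3: x4 - x2 = -2, and the others follow.

Satisfiable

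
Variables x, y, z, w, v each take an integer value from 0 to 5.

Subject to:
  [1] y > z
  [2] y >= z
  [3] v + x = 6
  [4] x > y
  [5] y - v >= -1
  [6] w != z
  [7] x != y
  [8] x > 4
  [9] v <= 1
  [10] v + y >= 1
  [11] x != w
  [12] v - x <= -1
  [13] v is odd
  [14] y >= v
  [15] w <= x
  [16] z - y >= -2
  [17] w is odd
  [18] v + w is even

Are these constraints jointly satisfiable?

Satisfiable

Setting (x, y, z, w, v) = (5, 1, 0, 1, 1) satisfies everything: constraint 3: v + x = 6; constraint 5: y - v = 0, and the others follow.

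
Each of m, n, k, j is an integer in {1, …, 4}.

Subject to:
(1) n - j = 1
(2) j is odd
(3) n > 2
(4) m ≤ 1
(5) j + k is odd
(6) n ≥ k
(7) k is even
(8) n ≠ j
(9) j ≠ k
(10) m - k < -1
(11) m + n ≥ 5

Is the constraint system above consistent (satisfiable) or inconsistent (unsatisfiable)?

Satisfiable

Try m = 1, n = 4, k = 4, j = 3.
Check constraint 1: n - j = 1; constraint 10: m - k = -3. The remaining constraints are straightforward to verify.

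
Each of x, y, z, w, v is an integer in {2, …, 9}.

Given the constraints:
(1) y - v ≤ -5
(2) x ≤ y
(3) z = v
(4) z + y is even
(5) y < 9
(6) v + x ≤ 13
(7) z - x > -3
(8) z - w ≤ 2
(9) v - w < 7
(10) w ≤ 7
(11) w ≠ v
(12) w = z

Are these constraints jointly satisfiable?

From constraints 3 and 12, w = z = v, so w = v. But constraint 11 says w ≠ v. Contradiction.

Unsatisfiable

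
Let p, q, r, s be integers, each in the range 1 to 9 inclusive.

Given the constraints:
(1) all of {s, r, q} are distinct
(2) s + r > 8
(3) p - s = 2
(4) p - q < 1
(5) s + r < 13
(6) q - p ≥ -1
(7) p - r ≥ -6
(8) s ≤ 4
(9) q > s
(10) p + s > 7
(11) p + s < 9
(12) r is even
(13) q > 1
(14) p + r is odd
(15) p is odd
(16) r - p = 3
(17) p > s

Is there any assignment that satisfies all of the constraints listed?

Satisfiable

The assignment p = 5, q = 5, r = 8, s = 3 works:
  constraint 2 holds since s + r = 11.
  constraint 3 holds since p - s = 2.
The rest check out directly.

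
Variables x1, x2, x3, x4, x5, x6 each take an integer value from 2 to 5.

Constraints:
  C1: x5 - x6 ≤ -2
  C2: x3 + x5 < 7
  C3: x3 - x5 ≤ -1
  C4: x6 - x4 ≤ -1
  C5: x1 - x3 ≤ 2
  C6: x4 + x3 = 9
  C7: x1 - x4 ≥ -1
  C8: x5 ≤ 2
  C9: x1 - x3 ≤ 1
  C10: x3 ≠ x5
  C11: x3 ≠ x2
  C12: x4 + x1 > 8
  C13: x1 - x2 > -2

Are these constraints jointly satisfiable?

Unsatisfiable

Constraints 1, 3, 4, 7, and 9 give x3 − x1 ≥ -1, x1 − x4 ≥ -1, x4 − x6 ≥ 1, x6 − x5 ≥ 2, x5 − x3 ≥ 1.
Adding all 5 inequalities: the left sides telescope to 0, and the right sides sum to (-1) + (-1) + 1 + 2 + 1 = 2. So 0 ≥ 2, which is false.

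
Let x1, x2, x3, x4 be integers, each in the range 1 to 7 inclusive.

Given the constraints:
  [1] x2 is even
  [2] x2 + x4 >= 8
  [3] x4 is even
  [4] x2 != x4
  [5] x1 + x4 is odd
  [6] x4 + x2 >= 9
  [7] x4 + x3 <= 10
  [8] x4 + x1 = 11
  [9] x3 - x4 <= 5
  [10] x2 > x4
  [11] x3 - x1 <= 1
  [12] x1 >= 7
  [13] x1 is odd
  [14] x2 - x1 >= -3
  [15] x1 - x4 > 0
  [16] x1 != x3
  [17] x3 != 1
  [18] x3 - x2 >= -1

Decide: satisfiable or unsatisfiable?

Setting (x1, x2, x3, x4) = (7, 6, 6, 4) satisfies everything: constraint 2: x2 + x4 = 10; constraint 6: x4 + x2 = 10; constraint 7: x4 + x3 = 10, and the others follow.

Satisfiable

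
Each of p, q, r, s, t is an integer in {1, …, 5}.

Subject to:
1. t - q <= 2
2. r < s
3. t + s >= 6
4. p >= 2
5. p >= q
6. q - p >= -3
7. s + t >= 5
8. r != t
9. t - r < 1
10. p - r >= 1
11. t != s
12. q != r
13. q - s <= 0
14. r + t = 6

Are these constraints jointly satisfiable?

Satisfiable

Take p = 5, q = 3, r = 4, s = 5, t = 2. Then constraint 1: t - q = -1; constraint 3: t + s = 7; constraint 6: q - p = -2, and every other listed constraint is also met.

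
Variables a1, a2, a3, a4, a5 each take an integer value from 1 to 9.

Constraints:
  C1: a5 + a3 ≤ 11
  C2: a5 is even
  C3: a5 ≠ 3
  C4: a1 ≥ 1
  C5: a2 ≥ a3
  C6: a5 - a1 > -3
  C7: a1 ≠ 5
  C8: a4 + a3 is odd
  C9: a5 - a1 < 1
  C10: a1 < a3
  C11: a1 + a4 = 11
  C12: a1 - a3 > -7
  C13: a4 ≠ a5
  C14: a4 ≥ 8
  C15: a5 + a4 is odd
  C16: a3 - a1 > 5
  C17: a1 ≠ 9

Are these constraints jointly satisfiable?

Try a1 = 2, a2 = 9, a3 = 8, a4 = 9, a5 = 2.
Check constraint 1: a5 + a3 = 10; constraint 6: a5 - a1 = 0; constraint 9: a5 - a1 = 0. The remaining constraints are straightforward to verify.

Satisfiable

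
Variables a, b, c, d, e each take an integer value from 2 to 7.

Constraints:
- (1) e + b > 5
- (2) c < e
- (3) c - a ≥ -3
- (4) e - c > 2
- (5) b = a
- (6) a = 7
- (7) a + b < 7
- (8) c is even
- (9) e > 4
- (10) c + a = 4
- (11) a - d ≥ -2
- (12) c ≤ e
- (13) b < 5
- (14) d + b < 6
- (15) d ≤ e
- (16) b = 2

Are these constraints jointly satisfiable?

Unsatisfiable

Constraint 16 fixes b = 2 and constraint 6 fixes a = 7, but constraint 5 requires b = a. Since 2 ≠ 7, contradiction.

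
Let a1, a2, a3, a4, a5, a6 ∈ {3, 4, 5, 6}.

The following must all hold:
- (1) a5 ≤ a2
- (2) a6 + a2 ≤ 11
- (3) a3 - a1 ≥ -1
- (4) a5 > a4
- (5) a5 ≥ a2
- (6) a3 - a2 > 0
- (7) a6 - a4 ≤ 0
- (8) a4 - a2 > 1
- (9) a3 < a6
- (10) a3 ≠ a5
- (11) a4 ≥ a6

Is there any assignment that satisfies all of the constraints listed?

Constraints 1, 4, 6, 7, and 9 give a2 < a3, a3 < a6, a6 ≤ a4, a4 < a5, a5 ≤ a2. Chaining: a2 < a3 < a6 ≤ a4 < a5 ≤ a2, which forces a2 < a2 — impossible.

Unsatisfiable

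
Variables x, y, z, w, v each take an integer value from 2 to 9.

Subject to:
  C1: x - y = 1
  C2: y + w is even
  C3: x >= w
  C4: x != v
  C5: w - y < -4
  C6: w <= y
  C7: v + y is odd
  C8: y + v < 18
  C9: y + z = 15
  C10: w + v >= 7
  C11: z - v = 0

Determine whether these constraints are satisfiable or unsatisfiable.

Satisfiable

Try x = 9, y = 8, z = 7, w = 2, v = 7.
Check constraint 1: x - y = 1; constraint 5: w - y = -6; constraint 8: y + v = 15. The remaining constraints are straightforward to verify.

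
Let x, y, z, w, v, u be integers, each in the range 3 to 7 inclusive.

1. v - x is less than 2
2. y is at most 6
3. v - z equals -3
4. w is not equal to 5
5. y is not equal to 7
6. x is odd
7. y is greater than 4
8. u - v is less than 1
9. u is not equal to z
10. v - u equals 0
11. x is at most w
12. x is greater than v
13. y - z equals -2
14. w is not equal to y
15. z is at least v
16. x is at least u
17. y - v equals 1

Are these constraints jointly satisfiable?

Satisfiable

Take x = 5, y = 5, z = 7, w = 7, v = 4, u = 4. Then constraint 1: v - x = -1; constraint 3: v - z = -3; constraint 8: u - v = 0, and every other listed constraint is also met.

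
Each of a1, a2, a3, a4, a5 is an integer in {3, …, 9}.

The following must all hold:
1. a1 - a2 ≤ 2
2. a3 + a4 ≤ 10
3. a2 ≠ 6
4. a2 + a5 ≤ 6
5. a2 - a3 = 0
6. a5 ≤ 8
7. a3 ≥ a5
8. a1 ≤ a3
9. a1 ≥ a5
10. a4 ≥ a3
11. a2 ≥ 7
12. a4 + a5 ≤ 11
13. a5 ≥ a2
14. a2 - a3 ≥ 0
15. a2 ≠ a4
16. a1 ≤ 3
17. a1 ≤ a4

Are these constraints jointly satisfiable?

Unsatisfiable

From constraints 11 and 13: a5 ≥ a2 and a2 ≥ 7, so a5 ≥ 7. From constraints 9 and 16: a5 ≤ a1 and a1 ≤ 3, so a5 ≤ 3. But 3 < 7, so no value of a5 works.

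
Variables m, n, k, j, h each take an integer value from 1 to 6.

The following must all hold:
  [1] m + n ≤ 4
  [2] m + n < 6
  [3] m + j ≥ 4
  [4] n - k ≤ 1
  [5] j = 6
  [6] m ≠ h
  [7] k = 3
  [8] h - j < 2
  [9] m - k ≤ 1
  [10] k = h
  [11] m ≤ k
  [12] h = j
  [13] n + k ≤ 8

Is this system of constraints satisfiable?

Unsatisfiable

Constraint 7 fixes k = 3 and constraint 5 fixes j = 6. Constraints 10 and 12 give k = h = j, so k = j. But 3 ≠ 6 — contradiction.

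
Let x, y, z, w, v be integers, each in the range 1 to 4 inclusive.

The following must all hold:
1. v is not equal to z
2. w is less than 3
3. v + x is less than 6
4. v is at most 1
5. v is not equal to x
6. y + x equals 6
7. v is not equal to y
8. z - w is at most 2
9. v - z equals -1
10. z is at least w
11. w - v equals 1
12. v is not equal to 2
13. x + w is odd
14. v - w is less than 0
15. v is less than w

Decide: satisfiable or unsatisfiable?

Satisfiable

Setting (x, y, z, w, v) = (3, 3, 2, 2, 1) satisfies everything: constraint 3: v + x = 4; constraint 6: y + x = 6; constraint 8: z - w = 0, and the others follow.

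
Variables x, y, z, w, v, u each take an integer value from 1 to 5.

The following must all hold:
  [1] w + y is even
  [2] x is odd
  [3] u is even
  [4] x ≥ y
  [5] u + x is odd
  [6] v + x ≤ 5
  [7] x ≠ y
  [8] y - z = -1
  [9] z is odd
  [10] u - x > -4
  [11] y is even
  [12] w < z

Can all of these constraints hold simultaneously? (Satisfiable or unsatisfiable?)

Satisfiable

Try x = 3, y = 2, z = 3, w = 2, v = 2, u = 2.
Check constraint 6: v + x = 5; constraint 8: y - z = -1. The remaining constraints are straightforward to verify.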